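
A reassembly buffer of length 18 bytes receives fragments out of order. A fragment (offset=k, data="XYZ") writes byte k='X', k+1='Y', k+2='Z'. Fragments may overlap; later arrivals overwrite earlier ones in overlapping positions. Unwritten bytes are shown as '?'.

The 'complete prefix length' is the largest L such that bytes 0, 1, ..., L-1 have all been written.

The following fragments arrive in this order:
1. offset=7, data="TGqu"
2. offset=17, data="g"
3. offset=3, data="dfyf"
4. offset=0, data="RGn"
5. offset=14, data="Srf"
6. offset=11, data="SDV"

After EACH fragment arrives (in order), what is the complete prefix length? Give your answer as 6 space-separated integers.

Fragment 1: offset=7 data="TGqu" -> buffer=???????TGqu??????? -> prefix_len=0
Fragment 2: offset=17 data="g" -> buffer=???????TGqu??????g -> prefix_len=0
Fragment 3: offset=3 data="dfyf" -> buffer=???dfyfTGqu??????g -> prefix_len=0
Fragment 4: offset=0 data="RGn" -> buffer=RGndfyfTGqu??????g -> prefix_len=11
Fragment 5: offset=14 data="Srf" -> buffer=RGndfyfTGqu???Srfg -> prefix_len=11
Fragment 6: offset=11 data="SDV" -> buffer=RGndfyfTGquSDVSrfg -> prefix_len=18

Answer: 0 0 0 11 11 18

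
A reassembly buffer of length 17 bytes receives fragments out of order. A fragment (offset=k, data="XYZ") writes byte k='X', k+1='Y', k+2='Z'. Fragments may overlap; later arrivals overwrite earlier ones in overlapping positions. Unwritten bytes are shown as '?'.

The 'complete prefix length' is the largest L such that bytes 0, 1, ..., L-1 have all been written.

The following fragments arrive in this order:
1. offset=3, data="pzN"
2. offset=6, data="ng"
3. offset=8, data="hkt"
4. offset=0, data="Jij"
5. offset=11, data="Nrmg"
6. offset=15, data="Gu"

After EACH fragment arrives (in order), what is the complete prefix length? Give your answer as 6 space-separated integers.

Fragment 1: offset=3 data="pzN" -> buffer=???pzN??????????? -> prefix_len=0
Fragment 2: offset=6 data="ng" -> buffer=???pzNng????????? -> prefix_len=0
Fragment 3: offset=8 data="hkt" -> buffer=???pzNnghkt?????? -> prefix_len=0
Fragment 4: offset=0 data="Jij" -> buffer=JijpzNnghkt?????? -> prefix_len=11
Fragment 5: offset=11 data="Nrmg" -> buffer=JijpzNnghktNrmg?? -> prefix_len=15
Fragment 6: offset=15 data="Gu" -> buffer=JijpzNnghktNrmgGu -> prefix_len=17

Answer: 0 0 0 11 15 17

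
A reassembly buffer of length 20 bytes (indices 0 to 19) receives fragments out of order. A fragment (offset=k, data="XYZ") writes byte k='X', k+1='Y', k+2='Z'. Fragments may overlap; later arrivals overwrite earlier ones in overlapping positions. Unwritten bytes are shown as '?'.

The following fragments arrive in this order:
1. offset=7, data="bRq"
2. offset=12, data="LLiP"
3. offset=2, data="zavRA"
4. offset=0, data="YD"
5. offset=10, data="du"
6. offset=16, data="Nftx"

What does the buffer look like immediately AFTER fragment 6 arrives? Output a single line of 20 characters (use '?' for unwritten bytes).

Answer: YDzavRAbRqduLLiPNftx

Derivation:
Fragment 1: offset=7 data="bRq" -> buffer=???????bRq??????????
Fragment 2: offset=12 data="LLiP" -> buffer=???????bRq??LLiP????
Fragment 3: offset=2 data="zavRA" -> buffer=??zavRAbRq??LLiP????
Fragment 4: offset=0 data="YD" -> buffer=YDzavRAbRq??LLiP????
Fragment 5: offset=10 data="du" -> buffer=YDzavRAbRqduLLiP????
Fragment 6: offset=16 data="Nftx" -> buffer=YDzavRAbRqduLLiPNftx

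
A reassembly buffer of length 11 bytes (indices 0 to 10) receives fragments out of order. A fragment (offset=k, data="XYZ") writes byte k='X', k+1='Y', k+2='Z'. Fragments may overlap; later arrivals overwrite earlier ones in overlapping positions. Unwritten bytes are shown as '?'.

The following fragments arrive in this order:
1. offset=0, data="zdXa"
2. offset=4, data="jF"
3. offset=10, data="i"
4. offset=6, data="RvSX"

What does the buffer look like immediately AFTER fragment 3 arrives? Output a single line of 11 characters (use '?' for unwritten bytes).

Answer: zdXajF????i

Derivation:
Fragment 1: offset=0 data="zdXa" -> buffer=zdXa???????
Fragment 2: offset=4 data="jF" -> buffer=zdXajF?????
Fragment 3: offset=10 data="i" -> buffer=zdXajF????i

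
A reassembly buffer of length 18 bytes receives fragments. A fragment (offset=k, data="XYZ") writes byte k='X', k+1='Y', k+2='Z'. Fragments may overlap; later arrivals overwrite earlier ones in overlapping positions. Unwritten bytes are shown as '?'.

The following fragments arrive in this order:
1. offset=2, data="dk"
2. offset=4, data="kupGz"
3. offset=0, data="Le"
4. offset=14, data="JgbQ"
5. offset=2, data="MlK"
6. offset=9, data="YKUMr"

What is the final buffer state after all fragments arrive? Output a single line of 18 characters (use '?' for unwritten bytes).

Answer: LeMlKupGzYKUMrJgbQ

Derivation:
Fragment 1: offset=2 data="dk" -> buffer=??dk??????????????
Fragment 2: offset=4 data="kupGz" -> buffer=??dkkupGz?????????
Fragment 3: offset=0 data="Le" -> buffer=LedkkupGz?????????
Fragment 4: offset=14 data="JgbQ" -> buffer=LedkkupGz?????JgbQ
Fragment 5: offset=2 data="MlK" -> buffer=LeMlKupGz?????JgbQ
Fragment 6: offset=9 data="YKUMr" -> buffer=LeMlKupGzYKUMrJgbQ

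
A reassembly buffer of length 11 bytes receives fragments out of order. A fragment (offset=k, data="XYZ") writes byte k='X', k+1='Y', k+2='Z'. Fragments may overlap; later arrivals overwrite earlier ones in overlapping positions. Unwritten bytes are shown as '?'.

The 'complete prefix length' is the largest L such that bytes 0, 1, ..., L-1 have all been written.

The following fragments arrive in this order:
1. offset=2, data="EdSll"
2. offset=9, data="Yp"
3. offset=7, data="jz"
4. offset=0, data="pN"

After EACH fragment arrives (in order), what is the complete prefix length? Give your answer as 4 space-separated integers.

Answer: 0 0 0 11

Derivation:
Fragment 1: offset=2 data="EdSll" -> buffer=??EdSll???? -> prefix_len=0
Fragment 2: offset=9 data="Yp" -> buffer=??EdSll??Yp -> prefix_len=0
Fragment 3: offset=7 data="jz" -> buffer=??EdSlljzYp -> prefix_len=0
Fragment 4: offset=0 data="pN" -> buffer=pNEdSlljzYp -> prefix_len=11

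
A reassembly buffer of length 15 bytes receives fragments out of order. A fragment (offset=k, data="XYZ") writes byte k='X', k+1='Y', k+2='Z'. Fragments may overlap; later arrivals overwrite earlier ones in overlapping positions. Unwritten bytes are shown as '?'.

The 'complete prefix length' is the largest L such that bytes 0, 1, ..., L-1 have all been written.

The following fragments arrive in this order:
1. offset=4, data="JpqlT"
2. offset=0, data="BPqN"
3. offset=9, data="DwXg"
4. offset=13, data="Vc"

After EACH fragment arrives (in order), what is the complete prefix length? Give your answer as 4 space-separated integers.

Answer: 0 9 13 15

Derivation:
Fragment 1: offset=4 data="JpqlT" -> buffer=????JpqlT?????? -> prefix_len=0
Fragment 2: offset=0 data="BPqN" -> buffer=BPqNJpqlT?????? -> prefix_len=9
Fragment 3: offset=9 data="DwXg" -> buffer=BPqNJpqlTDwXg?? -> prefix_len=13
Fragment 4: offset=13 data="Vc" -> buffer=BPqNJpqlTDwXgVc -> prefix_len=15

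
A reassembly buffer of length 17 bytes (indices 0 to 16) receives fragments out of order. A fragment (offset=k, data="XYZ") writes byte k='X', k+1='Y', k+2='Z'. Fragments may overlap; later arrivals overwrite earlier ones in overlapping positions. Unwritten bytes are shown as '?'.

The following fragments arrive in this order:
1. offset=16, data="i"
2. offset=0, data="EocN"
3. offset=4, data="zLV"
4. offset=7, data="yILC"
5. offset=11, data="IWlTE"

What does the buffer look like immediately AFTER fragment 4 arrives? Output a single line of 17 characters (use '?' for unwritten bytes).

Answer: EocNzLVyILC?????i

Derivation:
Fragment 1: offset=16 data="i" -> buffer=????????????????i
Fragment 2: offset=0 data="EocN" -> buffer=EocN????????????i
Fragment 3: offset=4 data="zLV" -> buffer=EocNzLV?????????i
Fragment 4: offset=7 data="yILC" -> buffer=EocNzLVyILC?????i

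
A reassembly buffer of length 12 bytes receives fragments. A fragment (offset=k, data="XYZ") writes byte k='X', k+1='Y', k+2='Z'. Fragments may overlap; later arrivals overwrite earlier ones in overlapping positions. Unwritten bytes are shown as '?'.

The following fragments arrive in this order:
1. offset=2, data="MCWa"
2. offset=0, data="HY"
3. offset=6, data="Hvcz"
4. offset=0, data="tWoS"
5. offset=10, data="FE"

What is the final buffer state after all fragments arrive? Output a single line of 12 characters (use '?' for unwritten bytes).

Fragment 1: offset=2 data="MCWa" -> buffer=??MCWa??????
Fragment 2: offset=0 data="HY" -> buffer=HYMCWa??????
Fragment 3: offset=6 data="Hvcz" -> buffer=HYMCWaHvcz??
Fragment 4: offset=0 data="tWoS" -> buffer=tWoSWaHvcz??
Fragment 5: offset=10 data="FE" -> buffer=tWoSWaHvczFE

Answer: tWoSWaHvczFE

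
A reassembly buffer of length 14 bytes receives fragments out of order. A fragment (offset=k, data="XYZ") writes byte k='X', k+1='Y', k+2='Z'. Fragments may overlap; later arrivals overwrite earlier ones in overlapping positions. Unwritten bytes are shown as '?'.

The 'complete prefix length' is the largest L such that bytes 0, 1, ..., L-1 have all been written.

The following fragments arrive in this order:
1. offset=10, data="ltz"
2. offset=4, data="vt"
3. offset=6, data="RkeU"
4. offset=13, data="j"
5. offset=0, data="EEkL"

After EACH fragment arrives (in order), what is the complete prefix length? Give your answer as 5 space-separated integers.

Fragment 1: offset=10 data="ltz" -> buffer=??????????ltz? -> prefix_len=0
Fragment 2: offset=4 data="vt" -> buffer=????vt????ltz? -> prefix_len=0
Fragment 3: offset=6 data="RkeU" -> buffer=????vtRkeUltz? -> prefix_len=0
Fragment 4: offset=13 data="j" -> buffer=????vtRkeUltzj -> prefix_len=0
Fragment 5: offset=0 data="EEkL" -> buffer=EEkLvtRkeUltzj -> prefix_len=14

Answer: 0 0 0 0 14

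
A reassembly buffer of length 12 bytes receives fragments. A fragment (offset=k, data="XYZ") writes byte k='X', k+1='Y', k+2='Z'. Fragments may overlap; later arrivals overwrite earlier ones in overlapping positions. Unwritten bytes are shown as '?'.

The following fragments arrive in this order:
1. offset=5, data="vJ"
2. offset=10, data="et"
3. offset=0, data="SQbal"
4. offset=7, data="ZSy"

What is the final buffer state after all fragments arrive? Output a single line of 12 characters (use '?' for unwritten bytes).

Fragment 1: offset=5 data="vJ" -> buffer=?????vJ?????
Fragment 2: offset=10 data="et" -> buffer=?????vJ???et
Fragment 3: offset=0 data="SQbal" -> buffer=SQbalvJ???et
Fragment 4: offset=7 data="ZSy" -> buffer=SQbalvJZSyet

Answer: SQbalvJZSyet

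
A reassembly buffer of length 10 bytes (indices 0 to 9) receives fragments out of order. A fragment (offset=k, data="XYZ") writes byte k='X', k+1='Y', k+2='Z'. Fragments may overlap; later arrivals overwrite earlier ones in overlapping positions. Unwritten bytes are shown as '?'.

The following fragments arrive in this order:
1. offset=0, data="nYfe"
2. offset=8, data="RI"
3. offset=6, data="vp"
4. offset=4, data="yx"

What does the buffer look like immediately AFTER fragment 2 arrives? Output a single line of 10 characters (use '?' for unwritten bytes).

Fragment 1: offset=0 data="nYfe" -> buffer=nYfe??????
Fragment 2: offset=8 data="RI" -> buffer=nYfe????RI

Answer: nYfe????RI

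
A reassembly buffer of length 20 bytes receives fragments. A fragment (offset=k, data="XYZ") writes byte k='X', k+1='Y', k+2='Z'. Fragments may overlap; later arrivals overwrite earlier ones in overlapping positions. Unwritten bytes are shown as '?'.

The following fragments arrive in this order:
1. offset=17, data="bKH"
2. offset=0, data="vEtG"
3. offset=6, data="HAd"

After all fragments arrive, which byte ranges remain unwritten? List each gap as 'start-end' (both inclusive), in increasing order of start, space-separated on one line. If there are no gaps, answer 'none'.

Fragment 1: offset=17 len=3
Fragment 2: offset=0 len=4
Fragment 3: offset=6 len=3
Gaps: 4-5 9-16

Answer: 4-5 9-16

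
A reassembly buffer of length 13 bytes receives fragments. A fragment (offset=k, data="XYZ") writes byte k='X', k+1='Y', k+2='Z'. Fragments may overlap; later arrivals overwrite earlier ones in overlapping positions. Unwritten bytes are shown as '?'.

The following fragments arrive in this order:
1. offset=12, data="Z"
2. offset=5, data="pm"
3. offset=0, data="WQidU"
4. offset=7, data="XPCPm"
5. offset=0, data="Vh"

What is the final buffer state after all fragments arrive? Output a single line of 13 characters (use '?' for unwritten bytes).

Fragment 1: offset=12 data="Z" -> buffer=????????????Z
Fragment 2: offset=5 data="pm" -> buffer=?????pm?????Z
Fragment 3: offset=0 data="WQidU" -> buffer=WQidUpm?????Z
Fragment 4: offset=7 data="XPCPm" -> buffer=WQidUpmXPCPmZ
Fragment 5: offset=0 data="Vh" -> buffer=VhidUpmXPCPmZ

Answer: VhidUpmXPCPmZ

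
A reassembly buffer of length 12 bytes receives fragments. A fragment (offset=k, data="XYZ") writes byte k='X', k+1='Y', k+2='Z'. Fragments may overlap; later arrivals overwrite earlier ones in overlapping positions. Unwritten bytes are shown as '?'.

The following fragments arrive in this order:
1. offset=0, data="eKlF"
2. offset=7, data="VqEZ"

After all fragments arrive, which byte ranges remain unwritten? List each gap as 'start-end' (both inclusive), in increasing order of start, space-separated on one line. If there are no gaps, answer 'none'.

Answer: 4-6 11-11

Derivation:
Fragment 1: offset=0 len=4
Fragment 2: offset=7 len=4
Gaps: 4-6 11-11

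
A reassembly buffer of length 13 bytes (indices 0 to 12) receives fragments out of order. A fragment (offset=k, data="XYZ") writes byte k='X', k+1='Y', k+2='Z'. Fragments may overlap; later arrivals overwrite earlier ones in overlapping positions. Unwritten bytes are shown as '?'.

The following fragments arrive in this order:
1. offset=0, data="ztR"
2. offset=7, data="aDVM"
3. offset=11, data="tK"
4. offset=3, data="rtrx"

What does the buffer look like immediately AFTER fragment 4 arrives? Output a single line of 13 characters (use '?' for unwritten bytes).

Fragment 1: offset=0 data="ztR" -> buffer=ztR??????????
Fragment 2: offset=7 data="aDVM" -> buffer=ztR????aDVM??
Fragment 3: offset=11 data="tK" -> buffer=ztR????aDVMtK
Fragment 4: offset=3 data="rtrx" -> buffer=ztRrtrxaDVMtK

Answer: ztRrtrxaDVMtK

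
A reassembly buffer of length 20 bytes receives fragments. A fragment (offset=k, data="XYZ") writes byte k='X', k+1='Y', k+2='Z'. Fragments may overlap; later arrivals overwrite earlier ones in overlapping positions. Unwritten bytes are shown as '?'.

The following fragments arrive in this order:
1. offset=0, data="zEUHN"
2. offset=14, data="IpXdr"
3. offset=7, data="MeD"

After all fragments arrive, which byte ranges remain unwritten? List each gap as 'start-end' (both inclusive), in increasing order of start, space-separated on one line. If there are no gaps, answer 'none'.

Fragment 1: offset=0 len=5
Fragment 2: offset=14 len=5
Fragment 3: offset=7 len=3
Gaps: 5-6 10-13 19-19

Answer: 5-6 10-13 19-19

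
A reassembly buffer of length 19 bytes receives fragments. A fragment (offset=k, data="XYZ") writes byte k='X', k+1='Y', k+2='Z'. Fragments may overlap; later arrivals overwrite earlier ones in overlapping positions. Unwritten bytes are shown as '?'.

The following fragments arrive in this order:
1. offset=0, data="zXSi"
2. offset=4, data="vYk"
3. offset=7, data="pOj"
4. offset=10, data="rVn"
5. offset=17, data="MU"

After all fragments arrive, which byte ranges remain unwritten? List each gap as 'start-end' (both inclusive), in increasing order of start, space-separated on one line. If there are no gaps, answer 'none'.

Answer: 13-16

Derivation:
Fragment 1: offset=0 len=4
Fragment 2: offset=4 len=3
Fragment 3: offset=7 len=3
Fragment 4: offset=10 len=3
Fragment 5: offset=17 len=2
Gaps: 13-16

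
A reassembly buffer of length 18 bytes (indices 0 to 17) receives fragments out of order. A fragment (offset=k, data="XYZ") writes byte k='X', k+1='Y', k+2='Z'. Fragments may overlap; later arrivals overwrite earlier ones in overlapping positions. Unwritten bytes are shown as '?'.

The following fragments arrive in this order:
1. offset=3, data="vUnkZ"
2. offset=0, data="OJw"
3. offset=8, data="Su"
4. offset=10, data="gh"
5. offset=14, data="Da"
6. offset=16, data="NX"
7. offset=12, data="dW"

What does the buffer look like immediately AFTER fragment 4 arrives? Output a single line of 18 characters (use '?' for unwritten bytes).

Fragment 1: offset=3 data="vUnkZ" -> buffer=???vUnkZ??????????
Fragment 2: offset=0 data="OJw" -> buffer=OJwvUnkZ??????????
Fragment 3: offset=8 data="Su" -> buffer=OJwvUnkZSu????????
Fragment 4: offset=10 data="gh" -> buffer=OJwvUnkZSugh??????

Answer: OJwvUnkZSugh??????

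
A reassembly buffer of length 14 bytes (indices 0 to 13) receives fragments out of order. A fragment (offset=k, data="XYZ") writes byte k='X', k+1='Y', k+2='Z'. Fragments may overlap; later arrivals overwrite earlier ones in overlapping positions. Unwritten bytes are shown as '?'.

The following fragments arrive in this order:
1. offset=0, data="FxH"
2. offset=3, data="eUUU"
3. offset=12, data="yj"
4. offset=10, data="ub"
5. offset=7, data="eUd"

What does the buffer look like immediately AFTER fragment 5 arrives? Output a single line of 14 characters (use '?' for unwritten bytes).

Answer: FxHeUUUeUdubyj

Derivation:
Fragment 1: offset=0 data="FxH" -> buffer=FxH???????????
Fragment 2: offset=3 data="eUUU" -> buffer=FxHeUUU???????
Fragment 3: offset=12 data="yj" -> buffer=FxHeUUU?????yj
Fragment 4: offset=10 data="ub" -> buffer=FxHeUUU???ubyj
Fragment 5: offset=7 data="eUd" -> buffer=FxHeUUUeUdubyj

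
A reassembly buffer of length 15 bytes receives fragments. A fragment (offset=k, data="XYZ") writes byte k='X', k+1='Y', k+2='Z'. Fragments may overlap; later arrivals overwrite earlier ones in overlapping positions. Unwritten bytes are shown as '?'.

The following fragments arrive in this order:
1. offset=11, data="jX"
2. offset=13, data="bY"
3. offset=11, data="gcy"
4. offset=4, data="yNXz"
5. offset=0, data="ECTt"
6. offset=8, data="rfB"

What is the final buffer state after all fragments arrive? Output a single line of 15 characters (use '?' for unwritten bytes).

Fragment 1: offset=11 data="jX" -> buffer=???????????jX??
Fragment 2: offset=13 data="bY" -> buffer=???????????jXbY
Fragment 3: offset=11 data="gcy" -> buffer=???????????gcyY
Fragment 4: offset=4 data="yNXz" -> buffer=????yNXz???gcyY
Fragment 5: offset=0 data="ECTt" -> buffer=ECTtyNXz???gcyY
Fragment 6: offset=8 data="rfB" -> buffer=ECTtyNXzrfBgcyY

Answer: ECTtyNXzrfBgcyY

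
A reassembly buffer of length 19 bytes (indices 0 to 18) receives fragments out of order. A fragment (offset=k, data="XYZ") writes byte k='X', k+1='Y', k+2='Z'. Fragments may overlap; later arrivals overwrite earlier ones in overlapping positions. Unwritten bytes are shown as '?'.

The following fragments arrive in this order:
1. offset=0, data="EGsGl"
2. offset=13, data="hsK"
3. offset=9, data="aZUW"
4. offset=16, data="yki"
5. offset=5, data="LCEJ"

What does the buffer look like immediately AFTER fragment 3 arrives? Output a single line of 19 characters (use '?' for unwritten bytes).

Answer: EGsGl????aZUWhsK???

Derivation:
Fragment 1: offset=0 data="EGsGl" -> buffer=EGsGl??????????????
Fragment 2: offset=13 data="hsK" -> buffer=EGsGl????????hsK???
Fragment 3: offset=9 data="aZUW" -> buffer=EGsGl????aZUWhsK???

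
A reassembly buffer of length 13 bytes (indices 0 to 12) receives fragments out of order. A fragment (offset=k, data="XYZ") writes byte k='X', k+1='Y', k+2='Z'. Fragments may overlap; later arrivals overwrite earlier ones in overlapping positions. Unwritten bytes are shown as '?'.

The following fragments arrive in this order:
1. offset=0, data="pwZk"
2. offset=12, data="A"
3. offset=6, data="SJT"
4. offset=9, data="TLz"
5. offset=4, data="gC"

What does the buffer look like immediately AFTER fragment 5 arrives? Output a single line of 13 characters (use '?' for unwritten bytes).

Fragment 1: offset=0 data="pwZk" -> buffer=pwZk?????????
Fragment 2: offset=12 data="A" -> buffer=pwZk????????A
Fragment 3: offset=6 data="SJT" -> buffer=pwZk??SJT???A
Fragment 4: offset=9 data="TLz" -> buffer=pwZk??SJTTLzA
Fragment 5: offset=4 data="gC" -> buffer=pwZkgCSJTTLzA

Answer: pwZkgCSJTTLzA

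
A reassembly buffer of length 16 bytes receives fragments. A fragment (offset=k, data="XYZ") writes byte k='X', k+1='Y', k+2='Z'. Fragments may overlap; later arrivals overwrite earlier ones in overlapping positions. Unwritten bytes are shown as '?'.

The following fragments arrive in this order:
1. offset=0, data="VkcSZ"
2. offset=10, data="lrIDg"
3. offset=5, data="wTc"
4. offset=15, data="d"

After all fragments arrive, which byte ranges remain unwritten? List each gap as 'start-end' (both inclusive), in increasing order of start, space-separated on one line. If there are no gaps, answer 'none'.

Fragment 1: offset=0 len=5
Fragment 2: offset=10 len=5
Fragment 3: offset=5 len=3
Fragment 4: offset=15 len=1
Gaps: 8-9

Answer: 8-9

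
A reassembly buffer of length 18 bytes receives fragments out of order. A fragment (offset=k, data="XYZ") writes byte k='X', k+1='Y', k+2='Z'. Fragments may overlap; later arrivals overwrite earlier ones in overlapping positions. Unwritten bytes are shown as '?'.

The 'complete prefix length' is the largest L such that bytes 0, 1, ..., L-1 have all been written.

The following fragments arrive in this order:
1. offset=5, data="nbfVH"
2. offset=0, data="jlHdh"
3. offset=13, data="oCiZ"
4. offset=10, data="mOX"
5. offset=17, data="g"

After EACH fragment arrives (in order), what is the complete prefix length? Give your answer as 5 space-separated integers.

Answer: 0 10 10 17 18

Derivation:
Fragment 1: offset=5 data="nbfVH" -> buffer=?????nbfVH???????? -> prefix_len=0
Fragment 2: offset=0 data="jlHdh" -> buffer=jlHdhnbfVH???????? -> prefix_len=10
Fragment 3: offset=13 data="oCiZ" -> buffer=jlHdhnbfVH???oCiZ? -> prefix_len=10
Fragment 4: offset=10 data="mOX" -> buffer=jlHdhnbfVHmOXoCiZ? -> prefix_len=17
Fragment 5: offset=17 data="g" -> buffer=jlHdhnbfVHmOXoCiZg -> prefix_len=18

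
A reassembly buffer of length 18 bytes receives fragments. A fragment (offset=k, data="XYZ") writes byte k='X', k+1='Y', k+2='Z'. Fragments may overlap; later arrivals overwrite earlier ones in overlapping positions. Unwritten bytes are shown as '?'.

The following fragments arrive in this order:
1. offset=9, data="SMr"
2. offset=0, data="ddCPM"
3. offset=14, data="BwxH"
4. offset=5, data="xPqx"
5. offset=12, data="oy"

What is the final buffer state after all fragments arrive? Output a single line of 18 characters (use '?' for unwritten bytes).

Fragment 1: offset=9 data="SMr" -> buffer=?????????SMr??????
Fragment 2: offset=0 data="ddCPM" -> buffer=ddCPM????SMr??????
Fragment 3: offset=14 data="BwxH" -> buffer=ddCPM????SMr??BwxH
Fragment 4: offset=5 data="xPqx" -> buffer=ddCPMxPqxSMr??BwxH
Fragment 5: offset=12 data="oy" -> buffer=ddCPMxPqxSMroyBwxH

Answer: ddCPMxPqxSMroyBwxH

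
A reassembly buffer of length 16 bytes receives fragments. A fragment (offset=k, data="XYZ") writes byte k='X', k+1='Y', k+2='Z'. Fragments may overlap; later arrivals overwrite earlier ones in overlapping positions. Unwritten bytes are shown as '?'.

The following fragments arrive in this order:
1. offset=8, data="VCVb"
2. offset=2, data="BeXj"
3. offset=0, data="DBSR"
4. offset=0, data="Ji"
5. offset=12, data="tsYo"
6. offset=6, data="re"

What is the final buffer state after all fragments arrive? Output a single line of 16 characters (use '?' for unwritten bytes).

Fragment 1: offset=8 data="VCVb" -> buffer=????????VCVb????
Fragment 2: offset=2 data="BeXj" -> buffer=??BeXj??VCVb????
Fragment 3: offset=0 data="DBSR" -> buffer=DBSRXj??VCVb????
Fragment 4: offset=0 data="Ji" -> buffer=JiSRXj??VCVb????
Fragment 5: offset=12 data="tsYo" -> buffer=JiSRXj??VCVbtsYo
Fragment 6: offset=6 data="re" -> buffer=JiSRXjreVCVbtsYo

Answer: JiSRXjreVCVbtsYo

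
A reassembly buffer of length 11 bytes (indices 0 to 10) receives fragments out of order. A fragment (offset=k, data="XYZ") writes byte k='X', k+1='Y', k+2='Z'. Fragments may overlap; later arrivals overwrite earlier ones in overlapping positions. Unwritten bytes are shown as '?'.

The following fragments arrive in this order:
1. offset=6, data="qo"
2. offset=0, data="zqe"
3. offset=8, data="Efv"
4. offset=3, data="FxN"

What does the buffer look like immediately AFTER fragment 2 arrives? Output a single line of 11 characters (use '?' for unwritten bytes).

Fragment 1: offset=6 data="qo" -> buffer=??????qo???
Fragment 2: offset=0 data="zqe" -> buffer=zqe???qo???

Answer: zqe???qo???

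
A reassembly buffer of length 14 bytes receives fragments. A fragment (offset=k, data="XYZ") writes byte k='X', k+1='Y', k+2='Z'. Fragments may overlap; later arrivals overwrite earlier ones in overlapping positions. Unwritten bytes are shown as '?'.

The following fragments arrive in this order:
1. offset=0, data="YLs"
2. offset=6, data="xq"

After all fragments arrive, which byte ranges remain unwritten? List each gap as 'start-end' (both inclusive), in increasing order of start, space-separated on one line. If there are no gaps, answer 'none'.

Answer: 3-5 8-13

Derivation:
Fragment 1: offset=0 len=3
Fragment 2: offset=6 len=2
Gaps: 3-5 8-13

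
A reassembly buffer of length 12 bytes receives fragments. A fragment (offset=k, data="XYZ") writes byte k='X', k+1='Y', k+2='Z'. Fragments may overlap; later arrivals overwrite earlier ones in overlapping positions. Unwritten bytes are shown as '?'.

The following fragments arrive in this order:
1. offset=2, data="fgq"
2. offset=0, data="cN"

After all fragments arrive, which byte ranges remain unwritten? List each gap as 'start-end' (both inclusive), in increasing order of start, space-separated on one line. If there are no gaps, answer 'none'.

Fragment 1: offset=2 len=3
Fragment 2: offset=0 len=2
Gaps: 5-11

Answer: 5-11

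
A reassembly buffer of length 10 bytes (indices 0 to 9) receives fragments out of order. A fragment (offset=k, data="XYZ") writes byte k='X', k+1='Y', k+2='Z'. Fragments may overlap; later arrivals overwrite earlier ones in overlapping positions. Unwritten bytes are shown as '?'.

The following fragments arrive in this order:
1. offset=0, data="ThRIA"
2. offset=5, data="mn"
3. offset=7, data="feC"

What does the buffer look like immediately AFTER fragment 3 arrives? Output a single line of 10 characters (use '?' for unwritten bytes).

Answer: ThRIAmnfeC

Derivation:
Fragment 1: offset=0 data="ThRIA" -> buffer=ThRIA?????
Fragment 2: offset=5 data="mn" -> buffer=ThRIAmn???
Fragment 3: offset=7 data="feC" -> buffer=ThRIAmnfeC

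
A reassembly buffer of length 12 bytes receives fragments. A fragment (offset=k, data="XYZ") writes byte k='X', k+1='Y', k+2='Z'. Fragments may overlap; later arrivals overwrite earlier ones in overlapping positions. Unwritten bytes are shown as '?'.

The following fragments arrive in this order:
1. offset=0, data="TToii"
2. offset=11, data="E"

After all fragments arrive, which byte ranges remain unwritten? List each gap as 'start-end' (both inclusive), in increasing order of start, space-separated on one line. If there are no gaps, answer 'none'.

Answer: 5-10

Derivation:
Fragment 1: offset=0 len=5
Fragment 2: offset=11 len=1
Gaps: 5-10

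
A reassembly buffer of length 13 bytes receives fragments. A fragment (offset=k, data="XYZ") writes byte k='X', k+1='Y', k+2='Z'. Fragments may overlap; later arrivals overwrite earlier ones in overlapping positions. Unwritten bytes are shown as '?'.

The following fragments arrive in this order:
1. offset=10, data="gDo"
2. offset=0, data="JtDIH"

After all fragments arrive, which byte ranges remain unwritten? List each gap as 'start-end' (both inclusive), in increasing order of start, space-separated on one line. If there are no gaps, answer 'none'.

Fragment 1: offset=10 len=3
Fragment 2: offset=0 len=5
Gaps: 5-9

Answer: 5-9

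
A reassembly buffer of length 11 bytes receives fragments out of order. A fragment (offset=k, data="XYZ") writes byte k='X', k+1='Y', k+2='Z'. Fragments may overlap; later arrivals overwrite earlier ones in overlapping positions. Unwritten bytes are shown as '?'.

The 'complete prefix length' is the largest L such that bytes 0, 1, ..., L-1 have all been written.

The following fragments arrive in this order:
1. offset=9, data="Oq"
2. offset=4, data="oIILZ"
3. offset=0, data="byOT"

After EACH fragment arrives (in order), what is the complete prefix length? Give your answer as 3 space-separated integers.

Answer: 0 0 11

Derivation:
Fragment 1: offset=9 data="Oq" -> buffer=?????????Oq -> prefix_len=0
Fragment 2: offset=4 data="oIILZ" -> buffer=????oIILZOq -> prefix_len=0
Fragment 3: offset=0 data="byOT" -> buffer=byOToIILZOq -> prefix_len=11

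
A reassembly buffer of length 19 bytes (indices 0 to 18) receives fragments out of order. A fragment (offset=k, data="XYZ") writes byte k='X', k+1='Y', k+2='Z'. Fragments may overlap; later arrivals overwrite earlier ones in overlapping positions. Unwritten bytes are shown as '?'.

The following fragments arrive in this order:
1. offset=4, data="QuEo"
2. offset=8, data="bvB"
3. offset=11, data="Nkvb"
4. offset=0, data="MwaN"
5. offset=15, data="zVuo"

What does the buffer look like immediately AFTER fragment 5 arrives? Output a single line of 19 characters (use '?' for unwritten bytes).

Answer: MwaNQuEobvBNkvbzVuo

Derivation:
Fragment 1: offset=4 data="QuEo" -> buffer=????QuEo???????????
Fragment 2: offset=8 data="bvB" -> buffer=????QuEobvB????????
Fragment 3: offset=11 data="Nkvb" -> buffer=????QuEobvBNkvb????
Fragment 4: offset=0 data="MwaN" -> buffer=MwaNQuEobvBNkvb????
Fragment 5: offset=15 data="zVuo" -> buffer=MwaNQuEobvBNkvbzVuo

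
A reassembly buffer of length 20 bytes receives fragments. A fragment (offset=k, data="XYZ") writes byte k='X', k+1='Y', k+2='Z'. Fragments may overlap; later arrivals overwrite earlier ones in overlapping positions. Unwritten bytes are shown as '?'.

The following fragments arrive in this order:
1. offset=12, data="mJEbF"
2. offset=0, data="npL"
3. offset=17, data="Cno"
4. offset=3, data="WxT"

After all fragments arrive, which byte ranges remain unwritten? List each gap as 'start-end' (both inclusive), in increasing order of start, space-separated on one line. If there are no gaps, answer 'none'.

Fragment 1: offset=12 len=5
Fragment 2: offset=0 len=3
Fragment 3: offset=17 len=3
Fragment 4: offset=3 len=3
Gaps: 6-11

Answer: 6-11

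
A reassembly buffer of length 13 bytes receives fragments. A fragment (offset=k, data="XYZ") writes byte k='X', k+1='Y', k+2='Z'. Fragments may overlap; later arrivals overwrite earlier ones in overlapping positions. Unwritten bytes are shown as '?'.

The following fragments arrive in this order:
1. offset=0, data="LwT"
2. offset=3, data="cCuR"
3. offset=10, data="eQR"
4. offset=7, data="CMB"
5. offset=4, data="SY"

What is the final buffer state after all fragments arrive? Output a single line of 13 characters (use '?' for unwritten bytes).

Fragment 1: offset=0 data="LwT" -> buffer=LwT??????????
Fragment 2: offset=3 data="cCuR" -> buffer=LwTcCuR??????
Fragment 3: offset=10 data="eQR" -> buffer=LwTcCuR???eQR
Fragment 4: offset=7 data="CMB" -> buffer=LwTcCuRCMBeQR
Fragment 5: offset=4 data="SY" -> buffer=LwTcSYRCMBeQR

Answer: LwTcSYRCMBeQR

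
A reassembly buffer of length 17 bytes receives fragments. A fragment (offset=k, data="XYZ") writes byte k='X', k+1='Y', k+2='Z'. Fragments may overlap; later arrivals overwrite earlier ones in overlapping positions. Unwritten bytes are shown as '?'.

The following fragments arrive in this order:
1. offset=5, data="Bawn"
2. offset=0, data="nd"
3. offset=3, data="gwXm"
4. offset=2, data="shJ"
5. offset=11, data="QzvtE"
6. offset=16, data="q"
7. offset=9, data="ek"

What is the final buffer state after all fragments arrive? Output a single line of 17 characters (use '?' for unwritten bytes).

Fragment 1: offset=5 data="Bawn" -> buffer=?????Bawn????????
Fragment 2: offset=0 data="nd" -> buffer=nd???Bawn????????
Fragment 3: offset=3 data="gwXm" -> buffer=nd?gwXmwn????????
Fragment 4: offset=2 data="shJ" -> buffer=ndshJXmwn????????
Fragment 5: offset=11 data="QzvtE" -> buffer=ndshJXmwn??QzvtE?
Fragment 6: offset=16 data="q" -> buffer=ndshJXmwn??QzvtEq
Fragment 7: offset=9 data="ek" -> buffer=ndshJXmwnekQzvtEq

Answer: ndshJXmwnekQzvtEq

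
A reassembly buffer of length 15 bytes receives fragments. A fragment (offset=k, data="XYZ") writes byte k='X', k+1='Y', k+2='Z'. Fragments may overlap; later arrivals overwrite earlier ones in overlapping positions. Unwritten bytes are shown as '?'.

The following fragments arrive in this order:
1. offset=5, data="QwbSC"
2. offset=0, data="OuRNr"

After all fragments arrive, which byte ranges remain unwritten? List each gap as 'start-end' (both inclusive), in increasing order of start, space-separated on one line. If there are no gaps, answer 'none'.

Answer: 10-14

Derivation:
Fragment 1: offset=5 len=5
Fragment 2: offset=0 len=5
Gaps: 10-14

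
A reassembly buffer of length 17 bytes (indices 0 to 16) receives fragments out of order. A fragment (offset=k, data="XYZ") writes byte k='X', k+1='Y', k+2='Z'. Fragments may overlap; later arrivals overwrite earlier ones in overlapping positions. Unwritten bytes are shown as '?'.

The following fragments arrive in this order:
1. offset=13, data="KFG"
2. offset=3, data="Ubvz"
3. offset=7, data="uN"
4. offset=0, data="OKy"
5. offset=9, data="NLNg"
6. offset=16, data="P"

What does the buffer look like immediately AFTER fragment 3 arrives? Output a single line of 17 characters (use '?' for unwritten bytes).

Answer: ???UbvzuN????KFG?

Derivation:
Fragment 1: offset=13 data="KFG" -> buffer=?????????????KFG?
Fragment 2: offset=3 data="Ubvz" -> buffer=???Ubvz??????KFG?
Fragment 3: offset=7 data="uN" -> buffer=???UbvzuN????KFG?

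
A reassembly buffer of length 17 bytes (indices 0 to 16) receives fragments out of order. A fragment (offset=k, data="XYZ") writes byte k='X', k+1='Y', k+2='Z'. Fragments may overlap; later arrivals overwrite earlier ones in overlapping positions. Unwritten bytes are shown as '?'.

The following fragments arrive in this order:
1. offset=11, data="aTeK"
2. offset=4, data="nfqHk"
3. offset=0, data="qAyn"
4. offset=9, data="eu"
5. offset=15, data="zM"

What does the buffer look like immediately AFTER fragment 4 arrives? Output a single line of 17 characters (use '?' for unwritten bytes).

Answer: qAynnfqHkeuaTeK??

Derivation:
Fragment 1: offset=11 data="aTeK" -> buffer=???????????aTeK??
Fragment 2: offset=4 data="nfqHk" -> buffer=????nfqHk??aTeK??
Fragment 3: offset=0 data="qAyn" -> buffer=qAynnfqHk??aTeK??
Fragment 4: offset=9 data="eu" -> buffer=qAynnfqHkeuaTeK??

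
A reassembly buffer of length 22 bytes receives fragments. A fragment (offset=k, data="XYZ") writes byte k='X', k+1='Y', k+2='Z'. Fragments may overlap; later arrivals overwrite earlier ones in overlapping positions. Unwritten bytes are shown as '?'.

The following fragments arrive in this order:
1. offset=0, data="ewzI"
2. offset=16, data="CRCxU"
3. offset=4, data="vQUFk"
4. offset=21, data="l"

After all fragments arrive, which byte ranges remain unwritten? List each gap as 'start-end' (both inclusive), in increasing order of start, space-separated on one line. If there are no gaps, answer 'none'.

Answer: 9-15

Derivation:
Fragment 1: offset=0 len=4
Fragment 2: offset=16 len=5
Fragment 3: offset=4 len=5
Fragment 4: offset=21 len=1
Gaps: 9-15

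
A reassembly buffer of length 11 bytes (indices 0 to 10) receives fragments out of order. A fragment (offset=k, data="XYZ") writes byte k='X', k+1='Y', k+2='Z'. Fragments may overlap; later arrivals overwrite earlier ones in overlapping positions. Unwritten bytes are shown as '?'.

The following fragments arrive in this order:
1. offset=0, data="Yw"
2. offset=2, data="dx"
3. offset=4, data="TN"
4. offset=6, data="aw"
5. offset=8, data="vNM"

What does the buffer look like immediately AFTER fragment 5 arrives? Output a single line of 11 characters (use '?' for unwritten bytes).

Fragment 1: offset=0 data="Yw" -> buffer=Yw?????????
Fragment 2: offset=2 data="dx" -> buffer=Ywdx???????
Fragment 3: offset=4 data="TN" -> buffer=YwdxTN?????
Fragment 4: offset=6 data="aw" -> buffer=YwdxTNaw???
Fragment 5: offset=8 data="vNM" -> buffer=YwdxTNawvNM

Answer: YwdxTNawvNM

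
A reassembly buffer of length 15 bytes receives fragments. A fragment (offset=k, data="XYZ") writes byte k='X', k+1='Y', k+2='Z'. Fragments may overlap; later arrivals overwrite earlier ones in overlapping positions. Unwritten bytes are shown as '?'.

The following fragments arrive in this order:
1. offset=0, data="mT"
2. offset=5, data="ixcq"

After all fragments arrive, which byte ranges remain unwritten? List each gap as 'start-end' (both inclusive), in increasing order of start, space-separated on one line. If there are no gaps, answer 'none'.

Fragment 1: offset=0 len=2
Fragment 2: offset=5 len=4
Gaps: 2-4 9-14

Answer: 2-4 9-14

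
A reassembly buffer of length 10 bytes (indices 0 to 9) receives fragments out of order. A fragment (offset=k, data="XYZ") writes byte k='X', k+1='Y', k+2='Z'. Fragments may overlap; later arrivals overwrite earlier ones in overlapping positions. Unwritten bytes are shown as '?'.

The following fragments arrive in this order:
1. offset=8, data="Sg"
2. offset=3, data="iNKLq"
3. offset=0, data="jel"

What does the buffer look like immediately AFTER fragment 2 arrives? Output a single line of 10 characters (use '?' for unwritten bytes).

Answer: ???iNKLqSg

Derivation:
Fragment 1: offset=8 data="Sg" -> buffer=????????Sg
Fragment 2: offset=3 data="iNKLq" -> buffer=???iNKLqSg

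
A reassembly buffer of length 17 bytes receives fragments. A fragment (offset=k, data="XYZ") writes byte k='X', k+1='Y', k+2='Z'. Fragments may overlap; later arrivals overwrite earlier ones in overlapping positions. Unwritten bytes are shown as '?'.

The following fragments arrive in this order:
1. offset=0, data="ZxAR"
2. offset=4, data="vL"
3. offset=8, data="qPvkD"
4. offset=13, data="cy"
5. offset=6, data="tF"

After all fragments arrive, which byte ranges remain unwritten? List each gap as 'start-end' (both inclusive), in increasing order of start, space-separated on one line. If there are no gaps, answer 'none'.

Answer: 15-16

Derivation:
Fragment 1: offset=0 len=4
Fragment 2: offset=4 len=2
Fragment 3: offset=8 len=5
Fragment 4: offset=13 len=2
Fragment 5: offset=6 len=2
Gaps: 15-16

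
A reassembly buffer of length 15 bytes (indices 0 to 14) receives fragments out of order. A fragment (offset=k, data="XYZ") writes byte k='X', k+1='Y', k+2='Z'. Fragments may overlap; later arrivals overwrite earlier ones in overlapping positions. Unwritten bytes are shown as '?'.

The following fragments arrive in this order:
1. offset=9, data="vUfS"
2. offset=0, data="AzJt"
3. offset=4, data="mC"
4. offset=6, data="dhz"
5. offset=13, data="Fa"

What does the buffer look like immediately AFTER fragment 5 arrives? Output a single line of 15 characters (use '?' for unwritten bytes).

Answer: AzJtmCdhzvUfSFa

Derivation:
Fragment 1: offset=9 data="vUfS" -> buffer=?????????vUfS??
Fragment 2: offset=0 data="AzJt" -> buffer=AzJt?????vUfS??
Fragment 3: offset=4 data="mC" -> buffer=AzJtmC???vUfS??
Fragment 4: offset=6 data="dhz" -> buffer=AzJtmCdhzvUfS??
Fragment 5: offset=13 data="Fa" -> buffer=AzJtmCdhzvUfSFa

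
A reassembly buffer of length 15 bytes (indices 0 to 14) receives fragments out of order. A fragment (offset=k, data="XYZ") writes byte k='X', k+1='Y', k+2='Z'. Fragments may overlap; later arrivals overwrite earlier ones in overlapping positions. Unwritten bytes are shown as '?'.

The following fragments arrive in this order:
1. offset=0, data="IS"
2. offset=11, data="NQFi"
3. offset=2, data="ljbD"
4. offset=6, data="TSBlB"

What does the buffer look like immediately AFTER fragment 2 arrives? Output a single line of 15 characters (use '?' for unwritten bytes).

Answer: IS?????????NQFi

Derivation:
Fragment 1: offset=0 data="IS" -> buffer=IS?????????????
Fragment 2: offset=11 data="NQFi" -> buffer=IS?????????NQFi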